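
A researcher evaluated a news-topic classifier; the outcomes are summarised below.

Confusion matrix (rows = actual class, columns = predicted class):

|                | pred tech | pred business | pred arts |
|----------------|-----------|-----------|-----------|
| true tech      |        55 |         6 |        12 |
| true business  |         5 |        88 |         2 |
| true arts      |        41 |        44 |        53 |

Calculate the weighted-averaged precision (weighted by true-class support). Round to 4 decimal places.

Per-class precision (TP/(TP+FP)):
  tech: TP=55, FP=5+41=46 → 55/101 = 0.54455
  business: TP=88, FP=6+44=50 → 88/138 = 0.63768
  arts: TP=53, FP=12+2=14 → 53/67 = 0.79104
Weighted-precision = Σ (supportᵢ/N)·precisionᵢ with N=306: (73/306)·0.54455 + (95/306)·0.63768 + (138/306)·0.79104 = 0.6846

0.6846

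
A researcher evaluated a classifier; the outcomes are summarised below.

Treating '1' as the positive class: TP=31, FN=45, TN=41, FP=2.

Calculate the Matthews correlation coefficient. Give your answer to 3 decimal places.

0.388

MCC = (TP·TN − FP·FN) / √((TP+FP)(TP+FN)(TN+FP)(TN+FN))
Numerator = 31·41 − 2·45 = 1181
Denominator = √(33·76·43·86) = √9274584 = 3045.4202
MCC = 1181 / 3045.4202 = 0.388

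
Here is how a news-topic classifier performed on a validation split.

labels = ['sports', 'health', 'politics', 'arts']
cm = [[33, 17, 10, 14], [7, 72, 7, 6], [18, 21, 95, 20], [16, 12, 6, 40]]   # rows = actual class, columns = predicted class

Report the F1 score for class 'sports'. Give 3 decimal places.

0.446

One-vs-rest for 'sports': TP = diagonal; FP = other classes predicted 'sports'; FN = 'sports' predicted as other.
F1 score = 2·TP/(2·TP+FP+FN).
sports: TP=33, FP=7+18+16=41, FN=17+10+14=41 → 66/148 = 0.4459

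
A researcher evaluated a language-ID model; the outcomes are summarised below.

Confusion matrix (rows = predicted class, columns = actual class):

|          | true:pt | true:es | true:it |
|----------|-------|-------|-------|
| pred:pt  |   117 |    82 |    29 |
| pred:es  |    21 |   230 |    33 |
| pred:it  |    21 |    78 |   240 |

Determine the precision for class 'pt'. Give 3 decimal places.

0.513

One-vs-rest for 'pt': TP = diagonal; FP = other classes predicted 'pt'; FN = 'pt' predicted as other.
precision = TP/(TP+FP).
pt: TP=117, FP=82+29=111 → 117/228 = 0.5132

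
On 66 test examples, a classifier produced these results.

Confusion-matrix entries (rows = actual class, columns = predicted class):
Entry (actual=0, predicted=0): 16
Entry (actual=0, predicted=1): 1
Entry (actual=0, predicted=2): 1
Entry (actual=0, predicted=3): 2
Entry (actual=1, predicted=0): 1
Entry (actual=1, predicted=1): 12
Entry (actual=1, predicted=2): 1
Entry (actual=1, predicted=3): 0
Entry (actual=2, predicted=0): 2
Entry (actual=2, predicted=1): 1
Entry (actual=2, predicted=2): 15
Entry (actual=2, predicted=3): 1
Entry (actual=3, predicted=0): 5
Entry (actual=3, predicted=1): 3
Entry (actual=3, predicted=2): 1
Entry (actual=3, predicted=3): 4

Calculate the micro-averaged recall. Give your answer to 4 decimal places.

0.7121

Micro-averaging pools counts across classes: ΣTP=47, ΣFP=19, ΣFN=19.
Micro-recall = TP/(TP+FN) on pooled counts = 0.7121 (equals overall accuracy in single-label multiclass).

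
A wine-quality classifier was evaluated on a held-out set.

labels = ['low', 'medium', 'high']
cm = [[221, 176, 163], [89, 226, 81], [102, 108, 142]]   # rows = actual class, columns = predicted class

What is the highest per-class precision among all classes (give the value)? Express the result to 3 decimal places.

Per-class precision (TP/(TP+FP)):
  low: TP=221, FP=89+102=191 → 221/412 = 0.5364
  medium: TP=226, FP=176+108=284 → 226/510 = 0.4431
  high: TP=142, FP=163+81=244 → 142/386 = 0.3679
Highest is class 'low' with precision = 0.536.

0.536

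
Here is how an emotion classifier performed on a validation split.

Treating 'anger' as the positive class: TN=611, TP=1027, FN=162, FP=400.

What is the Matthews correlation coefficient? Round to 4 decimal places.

0.4887

MCC = (TP·TN − FP·FN) / √((TP+FP)(TP+FN)(TN+FP)(TN+FN))
Numerator = 1027·611 − 400·162 = 562697
Denominator = √(1427·1189·1011·773) = √1325978484609 = 1151511.3914
MCC = 562697 / 1151511.3914 = 0.4887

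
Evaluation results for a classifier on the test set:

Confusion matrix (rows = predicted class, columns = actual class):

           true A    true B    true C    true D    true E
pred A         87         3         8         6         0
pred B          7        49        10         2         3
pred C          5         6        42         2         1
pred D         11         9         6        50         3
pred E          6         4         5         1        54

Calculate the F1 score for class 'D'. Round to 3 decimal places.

One-vs-rest for 'D': TP = diagonal; FP = other classes predicted 'D'; FN = 'D' predicted as other.
F1 score = 2·TP/(2·TP+FP+FN).
D: TP=50, FP=11+9+6+3=29, FN=6+2+2+1=11 → 100/140 = 0.7143

0.714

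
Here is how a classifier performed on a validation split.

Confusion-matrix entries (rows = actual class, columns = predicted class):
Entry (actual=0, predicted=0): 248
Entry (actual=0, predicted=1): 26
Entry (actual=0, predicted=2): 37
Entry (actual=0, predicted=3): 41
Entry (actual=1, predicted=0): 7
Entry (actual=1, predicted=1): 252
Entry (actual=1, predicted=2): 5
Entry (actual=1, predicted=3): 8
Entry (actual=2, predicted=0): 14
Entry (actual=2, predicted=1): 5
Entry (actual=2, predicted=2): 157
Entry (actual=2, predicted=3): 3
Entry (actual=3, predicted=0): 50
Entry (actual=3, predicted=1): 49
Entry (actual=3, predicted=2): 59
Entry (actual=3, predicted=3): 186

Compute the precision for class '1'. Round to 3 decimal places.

Treat '1' as positive and all other classes as negative.
precision = TP/(TP+FP).
1: TP=252, FP=26+5+49=80 → 252/332 = 0.7590

0.759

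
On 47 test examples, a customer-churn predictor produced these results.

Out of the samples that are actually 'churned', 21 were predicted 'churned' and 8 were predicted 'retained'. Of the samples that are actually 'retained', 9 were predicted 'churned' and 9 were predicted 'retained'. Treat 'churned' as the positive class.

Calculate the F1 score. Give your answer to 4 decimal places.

Precision = TP/(TP+FP) = 21/30 = 0.7000
Recall = TP/(TP+FN) = 21/29 = 0.7241
F1 = 2·TP/(2·TP+FP+FN) = 42/59 = 0.7119

0.7119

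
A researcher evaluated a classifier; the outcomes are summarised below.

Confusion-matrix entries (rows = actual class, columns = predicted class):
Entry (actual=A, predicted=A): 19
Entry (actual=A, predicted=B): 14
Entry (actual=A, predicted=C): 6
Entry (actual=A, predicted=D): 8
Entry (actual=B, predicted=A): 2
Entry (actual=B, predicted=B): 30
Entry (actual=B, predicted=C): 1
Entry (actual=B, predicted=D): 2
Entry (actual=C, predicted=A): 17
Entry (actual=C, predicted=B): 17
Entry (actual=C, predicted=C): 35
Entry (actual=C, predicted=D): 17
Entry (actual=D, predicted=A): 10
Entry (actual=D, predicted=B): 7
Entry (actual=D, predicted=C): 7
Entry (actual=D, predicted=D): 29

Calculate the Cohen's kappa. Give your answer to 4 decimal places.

Observed agreement pₒ = trace/N = 113/221 = 0.51131
Expected agreement pₑ = Σ (rowᵢ·colᵢ)/N² = (47·48 + 35·68 + 86·49 + 53·56)/221² = 0.24197
κ = (pₒ − pₑ)/(1 − pₑ) = (0.51131 − 0.24197)/(1 − 0.24197) = 0.3553

0.3553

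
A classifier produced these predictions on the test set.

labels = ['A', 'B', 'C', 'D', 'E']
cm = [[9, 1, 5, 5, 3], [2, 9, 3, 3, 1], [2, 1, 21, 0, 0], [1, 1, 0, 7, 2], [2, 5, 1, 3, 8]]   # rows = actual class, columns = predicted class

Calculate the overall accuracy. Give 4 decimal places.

0.5684

Accuracy = trace / total = (9+9+21+7+8=54) / 95 = 54/95 = 0.5684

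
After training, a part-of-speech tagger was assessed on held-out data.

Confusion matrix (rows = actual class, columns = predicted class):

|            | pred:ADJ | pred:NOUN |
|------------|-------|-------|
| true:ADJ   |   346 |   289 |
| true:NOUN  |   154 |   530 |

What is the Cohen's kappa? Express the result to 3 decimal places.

0.322

Observed agreement pₒ = trace/N = 876/1319 = 0.6641
Expected agreement pₑ = Σ (rowᵢ·colᵢ)/N² = (635·500 + 684·819)/1319² = 0.5045
κ = (pₒ − pₑ)/(1 − pₑ) = (0.6641 − 0.5045)/(1 − 0.5045) = 0.322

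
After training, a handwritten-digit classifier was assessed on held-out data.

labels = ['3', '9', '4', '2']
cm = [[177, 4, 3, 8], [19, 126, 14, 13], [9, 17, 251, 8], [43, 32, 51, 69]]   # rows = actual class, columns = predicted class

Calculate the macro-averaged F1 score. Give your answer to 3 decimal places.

Per-class F1 score (2·TP/(2·TP+FP+FN)):
  3: TP=177, FP=19+9+43=71, FN=4+3+8=15 → 354/440 = 0.8045
  9: TP=126, FP=4+17+32=53, FN=19+14+13=46 → 252/351 = 0.7179
  4: TP=251, FP=3+14+51=68, FN=9+17+8=34 → 502/604 = 0.8311
  2: TP=69, FP=8+13+8=29, FN=43+32+51=126 → 138/293 = 0.4710
Macro-F1 score = mean = (0.8045 + 0.7179 + 0.8311 + 0.4710) / 4 = 0.706

0.706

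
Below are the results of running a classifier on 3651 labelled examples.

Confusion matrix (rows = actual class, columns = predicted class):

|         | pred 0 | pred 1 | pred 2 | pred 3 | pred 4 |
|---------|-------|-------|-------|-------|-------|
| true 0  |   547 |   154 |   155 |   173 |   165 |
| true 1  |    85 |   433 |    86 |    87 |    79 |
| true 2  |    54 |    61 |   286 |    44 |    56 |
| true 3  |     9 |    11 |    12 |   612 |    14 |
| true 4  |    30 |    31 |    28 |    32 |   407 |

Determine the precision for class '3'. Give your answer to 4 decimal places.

0.6456

One-vs-rest for '3': TP = diagonal; FP = other classes predicted '3'; FN = '3' predicted as other.
precision = TP/(TP+FP).
3: TP=612, FP=173+87+44+32=336 → 612/948 = 0.64557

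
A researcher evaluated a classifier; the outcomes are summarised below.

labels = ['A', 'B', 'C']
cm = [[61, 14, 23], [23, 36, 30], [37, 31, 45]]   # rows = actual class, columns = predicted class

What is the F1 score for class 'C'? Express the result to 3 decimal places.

0.427

F1 score = 2·TP/(2·TP+FP+FN).
C: TP=45, FP=23+30=53, FN=37+31=68 → 90/211 = 0.4265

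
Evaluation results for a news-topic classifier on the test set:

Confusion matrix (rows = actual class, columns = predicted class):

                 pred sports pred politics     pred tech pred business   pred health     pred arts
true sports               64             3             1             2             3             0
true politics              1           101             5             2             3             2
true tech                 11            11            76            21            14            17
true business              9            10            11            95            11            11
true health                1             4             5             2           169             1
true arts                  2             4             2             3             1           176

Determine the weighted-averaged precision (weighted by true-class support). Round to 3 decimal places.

0.794

Per-class precision (TP/(TP+FP)):
  sports: TP=64, FP=1+11+9+1+2=24 → 64/88 = 0.7273
  politics: TP=101, FP=3+11+10+4+4=32 → 101/133 = 0.7594
  tech: TP=76, FP=1+5+11+5+2=24 → 76/100 = 0.7600
  business: TP=95, FP=2+2+21+2+3=30 → 95/125 = 0.7600
  health: TP=169, FP=3+3+14+11+1=32 → 169/201 = 0.8408
  arts: TP=176, FP=0+2+17+11+1=31 → 176/207 = 0.8502
Weighted-precision = Σ (supportᵢ/N)·precisionᵢ with N=854: (73/854)·0.7273 + (114/854)·0.7594 + (150/854)·0.7600 + (147/854)·0.7600 + (182/854)·0.8408 + (188/854)·0.8502 = 0.794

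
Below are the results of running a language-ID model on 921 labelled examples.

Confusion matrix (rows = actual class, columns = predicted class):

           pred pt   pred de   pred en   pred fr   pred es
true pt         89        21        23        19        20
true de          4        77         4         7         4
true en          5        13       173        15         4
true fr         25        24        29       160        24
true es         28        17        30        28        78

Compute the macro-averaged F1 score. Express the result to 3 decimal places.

Per-class F1 score (2·TP/(2·TP+FP+FN)):
  pt: TP=89, FP=4+5+25+28=62, FN=21+23+19+20=83 → 178/323 = 0.5511
  de: TP=77, FP=21+13+24+17=75, FN=4+4+7+4=19 → 154/248 = 0.6210
  en: TP=173, FP=23+4+29+30=86, FN=5+13+15+4=37 → 346/469 = 0.7377
  fr: TP=160, FP=19+7+15+28=69, FN=25+24+29+24=102 → 320/491 = 0.6517
  es: TP=78, FP=20+4+4+24=52, FN=28+17+30+28=103 → 156/311 = 0.5016
Macro-F1 score = mean = (0.5511 + 0.6210 + 0.7377 + 0.6517 + 0.5016) / 5 = 0.613

0.613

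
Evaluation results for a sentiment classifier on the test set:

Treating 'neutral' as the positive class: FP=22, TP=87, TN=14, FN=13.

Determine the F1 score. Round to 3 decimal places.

Precision = TP/(TP+FP) = 87/109 = 0.7982
Recall = TP/(TP+FN) = 87/100 = 0.8700
F1 = 2·TP/(2·TP+FP+FN) = 174/209 = 0.833

0.833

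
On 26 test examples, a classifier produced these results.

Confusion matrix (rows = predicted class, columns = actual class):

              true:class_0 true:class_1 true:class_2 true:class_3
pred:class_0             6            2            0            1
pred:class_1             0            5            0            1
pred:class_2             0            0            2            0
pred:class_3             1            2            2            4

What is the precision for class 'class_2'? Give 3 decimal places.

1.000

precision = TP/(TP+FP).
class_2: TP=2, FP=0+0+0=0 → 2/2 = 1.0000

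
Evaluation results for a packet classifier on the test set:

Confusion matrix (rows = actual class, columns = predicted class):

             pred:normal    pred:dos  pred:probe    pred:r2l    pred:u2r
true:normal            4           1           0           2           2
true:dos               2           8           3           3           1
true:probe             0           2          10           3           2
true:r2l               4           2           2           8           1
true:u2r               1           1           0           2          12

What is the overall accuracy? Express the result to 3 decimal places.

0.553

Accuracy = trace / total = (4+8+10+8+12=42) / 76 = 42/76 = 0.553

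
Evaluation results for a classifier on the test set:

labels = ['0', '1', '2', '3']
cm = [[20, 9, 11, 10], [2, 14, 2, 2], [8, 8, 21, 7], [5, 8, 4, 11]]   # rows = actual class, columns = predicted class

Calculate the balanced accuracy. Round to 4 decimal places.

0.4925

Balanced accuracy = mean of per-class recall.
  0: recall = 20/50 = 0.40000
  1: recall = 14/20 = 0.70000
  2: recall = 21/44 = 0.47727
  3: recall = 11/28 = 0.39286
Mean = (0.40000 + 0.70000 + 0.47727 + 0.39286) / 4 = 0.4925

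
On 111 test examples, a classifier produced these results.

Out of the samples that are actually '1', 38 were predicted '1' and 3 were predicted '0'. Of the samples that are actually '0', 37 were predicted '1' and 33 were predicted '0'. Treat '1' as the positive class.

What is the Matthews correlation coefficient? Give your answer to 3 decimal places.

0.411

MCC = (TP·TN − FP·FN) / √((TP+FP)(TP+FN)(TN+FP)(TN+FN))
Numerator = 38·33 − 37·3 = 1143
Denominator = √(75·41·70·36) = √7749000 = 2783.7026
MCC = 1143 / 2783.7026 = 0.411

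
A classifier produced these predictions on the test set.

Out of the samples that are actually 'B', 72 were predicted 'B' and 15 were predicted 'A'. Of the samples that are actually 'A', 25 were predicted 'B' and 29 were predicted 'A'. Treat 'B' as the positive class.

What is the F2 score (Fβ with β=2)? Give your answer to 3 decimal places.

0.809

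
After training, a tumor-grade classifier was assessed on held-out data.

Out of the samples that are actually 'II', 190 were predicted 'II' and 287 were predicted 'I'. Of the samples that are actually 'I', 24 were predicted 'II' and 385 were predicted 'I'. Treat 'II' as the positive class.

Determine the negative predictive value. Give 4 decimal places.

0.5729

NPV = TN/(TN+FN) = 385/(385+287) = 0.5729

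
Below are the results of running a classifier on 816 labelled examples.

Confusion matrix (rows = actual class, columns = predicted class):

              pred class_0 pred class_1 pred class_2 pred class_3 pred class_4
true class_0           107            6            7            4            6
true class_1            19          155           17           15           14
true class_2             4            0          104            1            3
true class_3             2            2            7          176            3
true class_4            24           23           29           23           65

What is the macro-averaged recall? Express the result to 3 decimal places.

0.756

Per-class recall (TP/(TP+FN)):
  class_0: TP=107, FN=6+7+4+6=23 → 107/130 = 0.8231
  class_1: TP=155, FN=19+17+15+14=65 → 155/220 = 0.7045
  class_2: TP=104, FN=4+0+1+3=8 → 104/112 = 0.9286
  class_3: TP=176, FN=2+2+7+3=14 → 176/190 = 0.9263
  class_4: TP=65, FN=24+23+29+23=99 → 65/164 = 0.3963
Macro-recall = mean = (0.8231 + 0.7045 + 0.9286 + 0.9263 + 0.3963) / 5 = 0.756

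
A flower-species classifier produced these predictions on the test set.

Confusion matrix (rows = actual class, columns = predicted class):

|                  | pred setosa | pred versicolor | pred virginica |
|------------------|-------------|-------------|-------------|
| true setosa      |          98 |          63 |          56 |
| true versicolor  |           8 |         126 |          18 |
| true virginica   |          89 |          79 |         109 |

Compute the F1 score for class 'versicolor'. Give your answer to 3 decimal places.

0.600

Take TP from the diagonal, FP from the rest of the 'versicolor' prediction marginal, FN from the rest of the 'versicolor' actual marginal.
F1 score = 2·TP/(2·TP+FP+FN).
versicolor: TP=126, FP=63+79=142, FN=8+18=26 → 252/420 = 0.6000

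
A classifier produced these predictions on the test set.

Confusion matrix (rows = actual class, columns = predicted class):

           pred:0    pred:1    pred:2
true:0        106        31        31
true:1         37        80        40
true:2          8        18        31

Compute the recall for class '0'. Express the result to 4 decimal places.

Take TP from the diagonal, FP from the rest of the '0' prediction marginal, FN from the rest of the '0' actual marginal.
recall = TP/(TP+FN).
0: TP=106, FN=31+31=62 → 106/168 = 0.63095

0.6310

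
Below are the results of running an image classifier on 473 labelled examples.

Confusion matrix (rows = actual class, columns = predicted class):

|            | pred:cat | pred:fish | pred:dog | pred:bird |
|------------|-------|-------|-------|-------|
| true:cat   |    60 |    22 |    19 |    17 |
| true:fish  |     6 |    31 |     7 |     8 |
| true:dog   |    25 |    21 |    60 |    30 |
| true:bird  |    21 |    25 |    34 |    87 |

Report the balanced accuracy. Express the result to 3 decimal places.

0.517

Balanced accuracy = mean of per-class recall.
  cat: recall = 60/118 = 0.5085
  fish: recall = 31/52 = 0.5962
  dog: recall = 60/136 = 0.4412
  bird: recall = 87/167 = 0.5210
Mean = (0.5085 + 0.5962 + 0.4412 + 0.5210) / 4 = 0.517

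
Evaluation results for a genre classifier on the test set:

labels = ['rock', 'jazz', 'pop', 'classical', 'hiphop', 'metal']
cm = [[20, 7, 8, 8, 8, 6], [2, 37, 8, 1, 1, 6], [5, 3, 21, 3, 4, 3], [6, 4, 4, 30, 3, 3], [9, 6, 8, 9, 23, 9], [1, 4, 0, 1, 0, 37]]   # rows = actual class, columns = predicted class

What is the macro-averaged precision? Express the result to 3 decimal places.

0.541

Per-class precision (TP/(TP+FP)):
  rock: TP=20, FP=2+5+6+9+1=23 → 20/43 = 0.4651
  jazz: TP=37, FP=7+3+4+6+4=24 → 37/61 = 0.6066
  pop: TP=21, FP=8+8+4+8+0=28 → 21/49 = 0.4286
  classical: TP=30, FP=8+1+3+9+1=22 → 30/52 = 0.5769
  hiphop: TP=23, FP=8+1+4+3+0=16 → 23/39 = 0.5897
  metal: TP=37, FP=6+6+3+3+9=27 → 37/64 = 0.5781
Macro-precision = mean = (0.4651 + 0.6066 + 0.4286 + 0.5769 + 0.5897 + 0.5781) / 6 = 0.541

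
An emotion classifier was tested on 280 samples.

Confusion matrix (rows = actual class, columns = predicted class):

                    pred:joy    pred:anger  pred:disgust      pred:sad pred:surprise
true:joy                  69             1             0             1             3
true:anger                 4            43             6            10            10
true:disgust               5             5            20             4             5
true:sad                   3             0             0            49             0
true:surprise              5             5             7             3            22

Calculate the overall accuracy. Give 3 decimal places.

Accuracy = trace / total = (69+43+20+49+22=203) / 280 = 203/280 = 0.725

0.725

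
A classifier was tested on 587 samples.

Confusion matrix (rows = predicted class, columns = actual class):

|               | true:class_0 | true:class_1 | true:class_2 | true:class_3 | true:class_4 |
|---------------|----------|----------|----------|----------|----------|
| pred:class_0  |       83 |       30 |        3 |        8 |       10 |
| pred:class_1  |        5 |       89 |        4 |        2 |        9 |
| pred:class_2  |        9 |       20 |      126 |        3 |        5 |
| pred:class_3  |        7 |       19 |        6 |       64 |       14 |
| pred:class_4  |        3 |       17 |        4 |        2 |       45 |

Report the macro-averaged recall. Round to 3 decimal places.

0.704

Per-class recall (TP/(TP+FN)):
  class_0: TP=83, FN=5+9+7+3=24 → 83/107 = 0.7757
  class_1: TP=89, FN=30+20+19+17=86 → 89/175 = 0.5086
  class_2: TP=126, FN=3+4+6+4=17 → 126/143 = 0.8811
  class_3: TP=64, FN=8+2+3+2=15 → 64/79 = 0.8101
  class_4: TP=45, FN=10+9+5+14=38 → 45/83 = 0.5422
Macro-recall = mean = (0.7757 + 0.5086 + 0.8811 + 0.8101 + 0.5422) / 5 = 0.704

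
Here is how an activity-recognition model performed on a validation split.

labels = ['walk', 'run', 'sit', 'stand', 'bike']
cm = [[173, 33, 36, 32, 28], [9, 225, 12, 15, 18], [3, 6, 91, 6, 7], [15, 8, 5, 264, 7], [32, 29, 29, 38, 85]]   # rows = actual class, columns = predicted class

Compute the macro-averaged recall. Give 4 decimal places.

Per-class recall (TP/(TP+FN)):
  walk: TP=173, FN=33+36+32+28=129 → 173/302 = 0.57285
  run: TP=225, FN=9+12+15+18=54 → 225/279 = 0.80645
  sit: TP=91, FN=3+6+6+7=22 → 91/113 = 0.80531
  stand: TP=264, FN=15+8+5+7=35 → 264/299 = 0.88294
  bike: TP=85, FN=32+29+29+38=128 → 85/213 = 0.39906
Macro-recall = mean = (0.57285 + 0.80645 + 0.80531 + 0.88294 + 0.39906) / 5 = 0.6933

0.6933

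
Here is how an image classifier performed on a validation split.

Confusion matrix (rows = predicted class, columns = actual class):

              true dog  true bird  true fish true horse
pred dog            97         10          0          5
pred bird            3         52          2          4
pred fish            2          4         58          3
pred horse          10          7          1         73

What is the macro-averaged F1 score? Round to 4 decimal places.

Per-class F1 score (2·TP/(2·TP+FP+FN)):
  dog: TP=97, FP=10+0+5=15, FN=3+2+10=15 → 194/224 = 0.86607
  bird: TP=52, FP=3+2+4=9, FN=10+4+7=21 → 104/134 = 0.77612
  fish: TP=58, FP=2+4+3=9, FN=0+2+1=3 → 116/128 = 0.90625
  horse: TP=73, FP=10+7+1=18, FN=5+4+3=12 → 146/176 = 0.82955
Macro-F1 score = mean = (0.86607 + 0.77612 + 0.90625 + 0.82955) / 4 = 0.8445

0.8445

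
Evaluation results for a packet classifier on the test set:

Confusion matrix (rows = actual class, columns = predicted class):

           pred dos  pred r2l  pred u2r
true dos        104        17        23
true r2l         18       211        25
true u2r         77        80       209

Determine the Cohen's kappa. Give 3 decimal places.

0.521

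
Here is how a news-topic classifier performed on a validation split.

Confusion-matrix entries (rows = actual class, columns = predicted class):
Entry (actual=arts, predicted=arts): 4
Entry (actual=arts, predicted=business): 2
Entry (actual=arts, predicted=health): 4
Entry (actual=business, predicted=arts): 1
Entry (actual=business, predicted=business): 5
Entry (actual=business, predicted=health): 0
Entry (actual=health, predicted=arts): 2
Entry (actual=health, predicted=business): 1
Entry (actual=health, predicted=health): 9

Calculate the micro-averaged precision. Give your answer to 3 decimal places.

Micro-averaging pools counts across classes: ΣTP=18, ΣFP=10, ΣFN=10.
Micro-precision = TP/(TP+FP) on pooled counts = 0.643 (equals overall accuracy in single-label multiclass).

0.643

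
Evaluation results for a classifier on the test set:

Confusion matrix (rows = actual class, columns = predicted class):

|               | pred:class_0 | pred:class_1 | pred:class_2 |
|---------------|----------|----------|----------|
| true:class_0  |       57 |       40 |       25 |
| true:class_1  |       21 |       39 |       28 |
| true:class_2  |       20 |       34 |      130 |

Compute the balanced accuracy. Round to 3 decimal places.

0.539

Balanced accuracy = mean of per-class recall.
  class_0: recall = 57/122 = 0.4672
  class_1: recall = 39/88 = 0.4432
  class_2: recall = 130/184 = 0.7065
Mean = (0.4672 + 0.4432 + 0.7065) / 3 = 0.539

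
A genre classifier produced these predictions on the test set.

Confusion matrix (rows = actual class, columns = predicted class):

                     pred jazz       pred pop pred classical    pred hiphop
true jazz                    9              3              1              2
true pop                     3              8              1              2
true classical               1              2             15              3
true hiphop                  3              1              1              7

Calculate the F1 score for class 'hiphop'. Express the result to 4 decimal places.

One-vs-rest for 'hiphop': TP = diagonal; FP = other classes predicted 'hiphop'; FN = 'hiphop' predicted as other.
F1 score = 2·TP/(2·TP+FP+FN).
hiphop: TP=7, FP=2+2+3=7, FN=3+1+1=5 → 14/26 = 0.53846

0.5385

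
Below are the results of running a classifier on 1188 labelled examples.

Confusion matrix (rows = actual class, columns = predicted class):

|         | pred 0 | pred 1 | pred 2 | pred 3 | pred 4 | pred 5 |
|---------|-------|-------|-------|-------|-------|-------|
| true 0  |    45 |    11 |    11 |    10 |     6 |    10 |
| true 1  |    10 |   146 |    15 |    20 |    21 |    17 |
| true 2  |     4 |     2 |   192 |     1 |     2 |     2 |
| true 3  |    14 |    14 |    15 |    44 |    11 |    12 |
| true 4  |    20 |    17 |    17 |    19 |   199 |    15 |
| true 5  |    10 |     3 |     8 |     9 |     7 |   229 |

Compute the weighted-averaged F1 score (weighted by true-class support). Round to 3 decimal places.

Per-class F1 score (2·TP/(2·TP+FP+FN)):
  0: TP=45, FP=10+4+14+20+10=58, FN=11+11+10+6+10=48 → 90/196 = 0.4592
  1: TP=146, FP=11+2+14+17+3=47, FN=10+15+20+21+17=83 → 292/422 = 0.6919
  2: TP=192, FP=11+15+15+17+8=66, FN=4+2+1+2+2=11 → 384/461 = 0.8330
  3: TP=44, FP=10+20+1+19+9=59, FN=14+14+15+11+12=66 → 88/213 = 0.4131
  4: TP=199, FP=6+21+2+11+7=47, FN=20+17+17+19+15=88 → 398/533 = 0.7467
  5: TP=229, FP=10+17+2+12+15=56, FN=10+3+8+9+7=37 → 458/551 = 0.8312
Weighted-F1 score = Σ (supportᵢ/N)·F1 scoreᵢ with N=1188: (93/1188)·0.4592 + (229/1188)·0.6919 + (203/1188)·0.8330 + (110/1188)·0.4131 + (287/1188)·0.7467 + (266/1188)·0.8312 = 0.716

0.716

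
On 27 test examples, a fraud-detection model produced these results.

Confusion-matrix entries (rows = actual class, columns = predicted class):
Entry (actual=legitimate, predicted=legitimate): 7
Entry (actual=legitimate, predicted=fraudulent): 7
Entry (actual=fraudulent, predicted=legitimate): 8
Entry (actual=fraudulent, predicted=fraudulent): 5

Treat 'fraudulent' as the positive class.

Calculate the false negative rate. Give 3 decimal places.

FNR = FN/(FN+TP) = 8/(8+5) = 0.615

0.615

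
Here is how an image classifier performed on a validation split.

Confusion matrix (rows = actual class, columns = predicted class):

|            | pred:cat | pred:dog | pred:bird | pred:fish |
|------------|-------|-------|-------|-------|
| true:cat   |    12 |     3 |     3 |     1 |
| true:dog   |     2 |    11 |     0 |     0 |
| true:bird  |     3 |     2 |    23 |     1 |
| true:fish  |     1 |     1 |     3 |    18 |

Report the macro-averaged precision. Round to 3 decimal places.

0.752

Per-class precision (TP/(TP+FP)):
  cat: TP=12, FP=2+3+1=6 → 12/18 = 0.6667
  dog: TP=11, FP=3+2+1=6 → 11/17 = 0.6471
  bird: TP=23, FP=3+0+3=6 → 23/29 = 0.7931
  fish: TP=18, FP=1+0+1=2 → 18/20 = 0.9000
Macro-precision = mean = (0.6667 + 0.6471 + 0.7931 + 0.9000) / 4 = 0.752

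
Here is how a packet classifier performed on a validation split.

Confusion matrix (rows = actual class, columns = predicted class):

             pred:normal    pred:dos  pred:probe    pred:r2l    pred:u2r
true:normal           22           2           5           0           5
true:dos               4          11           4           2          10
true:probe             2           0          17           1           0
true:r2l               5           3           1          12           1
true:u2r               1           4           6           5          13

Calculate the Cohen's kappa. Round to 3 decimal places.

Observed agreement pₒ = trace/N = 75/136 = 0.5515
Expected agreement pₑ = Σ (rowᵢ·colᵢ)/N² = (34·34 + 31·20 + 20·33 + 22·20 + 29·29)/136² = 0.2010
κ = (pₒ − pₑ)/(1 − pₑ) = (0.5515 − 0.2010)/(1 − 0.2010) = 0.439

0.439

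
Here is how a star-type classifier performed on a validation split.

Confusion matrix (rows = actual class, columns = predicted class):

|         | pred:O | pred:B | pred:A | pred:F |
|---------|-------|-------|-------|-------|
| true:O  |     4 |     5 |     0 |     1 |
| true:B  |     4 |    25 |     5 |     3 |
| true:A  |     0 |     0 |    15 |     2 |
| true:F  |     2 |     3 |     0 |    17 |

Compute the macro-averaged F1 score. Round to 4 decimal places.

Per-class F1 score (2·TP/(2·TP+FP+FN)):
  O: TP=4, FP=4+0+2=6, FN=5+0+1=6 → 8/20 = 0.40000
  B: TP=25, FP=5+0+3=8, FN=4+5+3=12 → 50/70 = 0.71429
  A: TP=15, FP=0+5+0=5, FN=0+0+2=2 → 30/37 = 0.81081
  F: TP=17, FP=1+3+2=6, FN=2+3+0=5 → 34/45 = 0.75556
Macro-F1 score = mean = (0.40000 + 0.71429 + 0.81081 + 0.75556) / 4 = 0.6702

0.6702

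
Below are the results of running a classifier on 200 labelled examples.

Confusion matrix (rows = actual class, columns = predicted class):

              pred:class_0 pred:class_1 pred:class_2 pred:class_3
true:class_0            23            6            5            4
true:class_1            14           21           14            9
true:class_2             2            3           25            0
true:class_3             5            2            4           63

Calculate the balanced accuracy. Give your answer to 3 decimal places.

Balanced accuracy = mean of per-class recall.
  class_0: recall = 23/38 = 0.6053
  class_1: recall = 21/58 = 0.3621
  class_2: recall = 25/30 = 0.8333
  class_3: recall = 63/74 = 0.8514
Mean = (0.6053 + 0.3621 + 0.8333 + 0.8514) / 4 = 0.663

0.663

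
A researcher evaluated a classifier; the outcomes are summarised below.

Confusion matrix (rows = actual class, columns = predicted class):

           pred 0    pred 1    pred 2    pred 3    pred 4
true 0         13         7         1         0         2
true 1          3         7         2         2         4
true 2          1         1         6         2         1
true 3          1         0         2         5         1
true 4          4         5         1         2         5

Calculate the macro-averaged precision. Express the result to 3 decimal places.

Per-class precision (TP/(TP+FP)):
  0: TP=13, FP=3+1+1+4=9 → 13/22 = 0.5909
  1: TP=7, FP=7+1+0+5=13 → 7/20 = 0.3500
  2: TP=6, FP=1+2+2+1=6 → 6/12 = 0.5000
  3: TP=5, FP=0+2+2+2=6 → 5/11 = 0.4545
  4: TP=5, FP=2+4+1+1=8 → 5/13 = 0.3846
Macro-precision = mean = (0.5909 + 0.3500 + 0.5000 + 0.4545 + 0.3846) / 5 = 0.456

0.456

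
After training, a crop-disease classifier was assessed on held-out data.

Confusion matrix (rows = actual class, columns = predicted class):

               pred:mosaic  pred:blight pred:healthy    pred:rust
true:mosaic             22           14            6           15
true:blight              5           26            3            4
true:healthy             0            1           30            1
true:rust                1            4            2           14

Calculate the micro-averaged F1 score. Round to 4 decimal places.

0.6216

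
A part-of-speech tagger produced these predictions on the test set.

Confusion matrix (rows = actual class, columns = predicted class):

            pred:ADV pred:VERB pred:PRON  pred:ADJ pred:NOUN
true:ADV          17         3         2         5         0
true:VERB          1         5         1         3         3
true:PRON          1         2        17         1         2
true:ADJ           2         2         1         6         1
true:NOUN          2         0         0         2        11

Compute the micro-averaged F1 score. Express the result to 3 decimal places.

0.622

Micro-averaging pools counts across classes: ΣTP=56, ΣFP=34, ΣFN=34.
Micro-F1 score = 2·TP/(2·TP+FP+FN) on pooled counts = 0.622 (equals overall accuracy in single-label multiclass).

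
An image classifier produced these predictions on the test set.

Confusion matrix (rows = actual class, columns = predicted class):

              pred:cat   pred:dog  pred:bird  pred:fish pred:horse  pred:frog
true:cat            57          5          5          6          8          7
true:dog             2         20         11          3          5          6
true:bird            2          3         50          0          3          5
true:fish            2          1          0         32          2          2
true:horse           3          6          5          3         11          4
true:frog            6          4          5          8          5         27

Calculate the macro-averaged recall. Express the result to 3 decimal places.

Per-class recall (TP/(TP+FN)):
  cat: TP=57, FN=5+5+6+8+7=31 → 57/88 = 0.6477
  dog: TP=20, FN=2+11+3+5+6=27 → 20/47 = 0.4255
  bird: TP=50, FN=2+3+0+3+5=13 → 50/63 = 0.7937
  fish: TP=32, FN=2+1+0+2+2=7 → 32/39 = 0.8205
  horse: TP=11, FN=3+6+5+3+4=21 → 11/32 = 0.3438
  frog: TP=27, FN=6+4+5+8+5=28 → 27/55 = 0.4909
Macro-recall = mean = (0.6477 + 0.4255 + 0.7937 + 0.8205 + 0.3438 + 0.4909) / 6 = 0.587

0.587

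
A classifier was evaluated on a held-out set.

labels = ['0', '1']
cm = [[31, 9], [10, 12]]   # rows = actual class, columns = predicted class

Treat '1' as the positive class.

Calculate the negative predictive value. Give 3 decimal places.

0.756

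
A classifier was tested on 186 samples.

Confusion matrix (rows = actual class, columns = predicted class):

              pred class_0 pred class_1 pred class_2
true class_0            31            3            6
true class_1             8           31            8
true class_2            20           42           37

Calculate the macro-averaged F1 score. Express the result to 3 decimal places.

Per-class F1 score (2·TP/(2·TP+FP+FN)):
  class_0: TP=31, FP=8+20=28, FN=3+6=9 → 62/99 = 0.6263
  class_1: TP=31, FP=3+42=45, FN=8+8=16 → 62/123 = 0.5041
  class_2: TP=37, FP=6+8=14, FN=20+42=62 → 74/150 = 0.4933
Macro-F1 score = mean = (0.6263 + 0.5041 + 0.4933) / 3 = 0.541

0.541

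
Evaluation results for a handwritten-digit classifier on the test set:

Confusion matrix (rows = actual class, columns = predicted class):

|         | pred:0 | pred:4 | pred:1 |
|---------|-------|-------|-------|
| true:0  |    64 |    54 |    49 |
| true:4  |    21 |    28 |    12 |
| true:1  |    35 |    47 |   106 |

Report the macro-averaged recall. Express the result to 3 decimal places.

0.469

Per-class recall (TP/(TP+FN)):
  0: TP=64, FN=54+49=103 → 64/167 = 0.3832
  4: TP=28, FN=21+12=33 → 28/61 = 0.4590
  1: TP=106, FN=35+47=82 → 106/188 = 0.5638
Macro-recall = mean = (0.3832 + 0.4590 + 0.5638) / 3 = 0.469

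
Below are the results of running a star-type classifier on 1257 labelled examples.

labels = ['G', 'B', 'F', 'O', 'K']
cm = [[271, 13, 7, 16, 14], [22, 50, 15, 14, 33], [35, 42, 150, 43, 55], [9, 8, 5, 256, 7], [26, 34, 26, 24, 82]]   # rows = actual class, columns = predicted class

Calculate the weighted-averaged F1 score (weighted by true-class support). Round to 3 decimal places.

Per-class F1 score (2·TP/(2·TP+FP+FN)):
  G: TP=271, FP=22+35+9+26=92, FN=13+7+16+14=50 → 542/684 = 0.7924
  B: TP=50, FP=13+42+8+34=97, FN=22+15+14+33=84 → 100/281 = 0.3559
  F: TP=150, FP=7+15+5+26=53, FN=35+42+43+55=175 → 300/528 = 0.5682
  O: TP=256, FP=16+14+43+24=97, FN=9+8+5+7=29 → 512/638 = 0.8025
  K: TP=82, FP=14+33+55+7=109, FN=26+34+26+24=110 → 164/383 = 0.4282
Weighted-F1 score = Σ (supportᵢ/N)·F1 scoreᵢ with N=1257: (321/1257)·0.7924 + (134/1257)·0.3559 + (325/1257)·0.5682 + (285/1257)·0.8025 + (192/1257)·0.4282 = 0.635

0.635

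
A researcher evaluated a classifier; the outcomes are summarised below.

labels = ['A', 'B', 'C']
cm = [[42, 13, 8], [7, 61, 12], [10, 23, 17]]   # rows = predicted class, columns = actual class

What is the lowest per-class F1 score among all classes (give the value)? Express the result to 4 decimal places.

Per-class F1 score (2·TP/(2·TP+FP+FN)):
  A: TP=42, FP=13+8=21, FN=7+10=17 → 84/122 = 0.68852
  B: TP=61, FP=7+12=19, FN=13+23=36 → 122/177 = 0.68927
  C: TP=17, FP=10+23=33, FN=8+12=20 → 34/87 = 0.39080
Lowest is class 'C' with F1 score = 0.3908.

0.3908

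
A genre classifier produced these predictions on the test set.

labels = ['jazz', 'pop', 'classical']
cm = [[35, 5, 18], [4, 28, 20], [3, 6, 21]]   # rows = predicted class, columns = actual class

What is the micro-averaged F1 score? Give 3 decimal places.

0.600

Micro-averaging pools counts across classes: ΣTP=84, ΣFP=56, ΣFN=56.
Micro-F1 score = 2·TP/(2·TP+FP+FN) on pooled counts = 0.600 (equals overall accuracy in single-label multiclass).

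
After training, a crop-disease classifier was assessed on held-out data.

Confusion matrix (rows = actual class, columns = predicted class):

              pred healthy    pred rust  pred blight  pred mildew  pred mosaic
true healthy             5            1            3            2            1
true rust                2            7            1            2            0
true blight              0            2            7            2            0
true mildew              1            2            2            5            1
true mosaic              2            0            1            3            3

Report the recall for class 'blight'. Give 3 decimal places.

0.636

recall = TP/(TP+FN).
blight: TP=7, FN=0+2+2+0=4 → 7/11 = 0.6364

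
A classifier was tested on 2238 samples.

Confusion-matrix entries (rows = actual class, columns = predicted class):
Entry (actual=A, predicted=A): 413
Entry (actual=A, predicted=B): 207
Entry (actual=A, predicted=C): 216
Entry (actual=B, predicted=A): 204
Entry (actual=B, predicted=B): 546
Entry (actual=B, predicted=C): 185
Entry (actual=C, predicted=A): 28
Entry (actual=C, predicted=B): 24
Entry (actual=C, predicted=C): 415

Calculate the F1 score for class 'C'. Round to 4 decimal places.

0.6469

Take TP from the diagonal, FP from the rest of the 'C' prediction marginal, FN from the rest of the 'C' actual marginal.
F1 score = 2·TP/(2·TP+FP+FN).
C: TP=415, FP=216+185=401, FN=28+24=52 → 830/1283 = 0.64692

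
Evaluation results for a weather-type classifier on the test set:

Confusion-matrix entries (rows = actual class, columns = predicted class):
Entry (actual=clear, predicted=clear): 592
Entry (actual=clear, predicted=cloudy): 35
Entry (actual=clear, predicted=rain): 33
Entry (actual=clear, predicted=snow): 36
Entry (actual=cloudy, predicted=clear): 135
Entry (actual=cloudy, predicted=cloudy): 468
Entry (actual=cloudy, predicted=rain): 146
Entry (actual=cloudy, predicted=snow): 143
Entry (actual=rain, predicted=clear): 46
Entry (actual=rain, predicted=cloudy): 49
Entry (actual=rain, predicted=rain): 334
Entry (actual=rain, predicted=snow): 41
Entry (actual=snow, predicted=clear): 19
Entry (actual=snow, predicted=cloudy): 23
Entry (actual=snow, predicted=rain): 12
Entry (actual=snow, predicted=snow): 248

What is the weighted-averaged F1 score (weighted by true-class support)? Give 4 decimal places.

Per-class F1 score (2·TP/(2·TP+FP+FN)):
  clear: TP=592, FP=135+46+19=200, FN=35+33+36=104 → 1184/1488 = 0.79570
  cloudy: TP=468, FP=35+49+23=107, FN=135+146+143=424 → 936/1467 = 0.63804
  rain: TP=334, FP=33+146+12=191, FN=46+49+41=136 → 668/995 = 0.67136
  snow: TP=248, FP=36+143+41=220, FN=19+23+12=54 → 496/770 = 0.64416
Weighted-F1 score = Σ (supportᵢ/N)·F1 scoreᵢ with N=2360: (696/2360)·0.79570 + (892/2360)·0.63804 + (470/2360)·0.67136 + (302/2360)·0.64416 = 0.6920

0.6920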